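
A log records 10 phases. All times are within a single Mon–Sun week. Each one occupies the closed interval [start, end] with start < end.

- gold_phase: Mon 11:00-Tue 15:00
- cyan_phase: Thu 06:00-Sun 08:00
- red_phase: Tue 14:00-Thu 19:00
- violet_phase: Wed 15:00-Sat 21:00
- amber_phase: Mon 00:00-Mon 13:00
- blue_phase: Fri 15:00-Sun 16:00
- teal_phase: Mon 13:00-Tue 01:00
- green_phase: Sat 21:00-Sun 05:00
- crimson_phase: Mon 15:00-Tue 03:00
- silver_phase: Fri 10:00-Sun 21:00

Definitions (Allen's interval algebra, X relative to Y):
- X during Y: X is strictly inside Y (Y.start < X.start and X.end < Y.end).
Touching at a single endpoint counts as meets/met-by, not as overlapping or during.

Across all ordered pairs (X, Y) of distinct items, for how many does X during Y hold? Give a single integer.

Checking all 90 ordered pairs for relation 'during'; matching pairs in alphabetical order:
(blue_phase, silver_phase): blue_phase during silver_phase ✓
(crimson_phase, gold_phase): crimson_phase during gold_phase ✓
(green_phase, blue_phase): green_phase during blue_phase ✓
(green_phase, cyan_phase): green_phase during cyan_phase ✓
(green_phase, silver_phase): green_phase during silver_phase ✓
(teal_phase, gold_phase): teal_phase during gold_phase ✓
Count: 6.

6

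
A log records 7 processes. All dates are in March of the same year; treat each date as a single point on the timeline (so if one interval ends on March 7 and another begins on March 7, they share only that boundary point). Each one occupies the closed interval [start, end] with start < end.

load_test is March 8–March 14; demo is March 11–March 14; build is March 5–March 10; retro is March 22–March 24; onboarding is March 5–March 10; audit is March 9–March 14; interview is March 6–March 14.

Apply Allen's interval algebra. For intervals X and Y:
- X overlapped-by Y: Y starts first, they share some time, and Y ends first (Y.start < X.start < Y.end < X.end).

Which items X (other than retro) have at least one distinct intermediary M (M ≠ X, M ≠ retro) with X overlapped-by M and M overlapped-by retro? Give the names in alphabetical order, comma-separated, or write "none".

none

Target retro = [March 22, March 24].
Intermediaries M with M overlapped-by retro: none.
Union: none.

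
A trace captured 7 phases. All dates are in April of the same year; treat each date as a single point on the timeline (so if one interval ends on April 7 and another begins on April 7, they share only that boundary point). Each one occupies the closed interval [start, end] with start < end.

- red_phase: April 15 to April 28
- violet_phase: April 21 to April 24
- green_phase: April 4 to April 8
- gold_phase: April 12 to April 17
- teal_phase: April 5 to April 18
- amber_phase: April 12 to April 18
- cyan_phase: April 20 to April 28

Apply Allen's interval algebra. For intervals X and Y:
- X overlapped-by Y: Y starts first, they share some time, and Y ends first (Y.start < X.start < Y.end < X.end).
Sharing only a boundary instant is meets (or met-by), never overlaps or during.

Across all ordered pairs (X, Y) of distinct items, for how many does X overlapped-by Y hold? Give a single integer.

4

Checking all 42 ordered pairs for relation 'overlapped-by'; matching pairs in alphabetical order:
(red_phase, amber_phase): red_phase overlapped-by amber_phase ✓
(red_phase, gold_phase): red_phase overlapped-by gold_phase ✓
(red_phase, teal_phase): red_phase overlapped-by teal_phase ✓
(teal_phase, green_phase): teal_phase overlapped-by green_phase ✓
Count: 4.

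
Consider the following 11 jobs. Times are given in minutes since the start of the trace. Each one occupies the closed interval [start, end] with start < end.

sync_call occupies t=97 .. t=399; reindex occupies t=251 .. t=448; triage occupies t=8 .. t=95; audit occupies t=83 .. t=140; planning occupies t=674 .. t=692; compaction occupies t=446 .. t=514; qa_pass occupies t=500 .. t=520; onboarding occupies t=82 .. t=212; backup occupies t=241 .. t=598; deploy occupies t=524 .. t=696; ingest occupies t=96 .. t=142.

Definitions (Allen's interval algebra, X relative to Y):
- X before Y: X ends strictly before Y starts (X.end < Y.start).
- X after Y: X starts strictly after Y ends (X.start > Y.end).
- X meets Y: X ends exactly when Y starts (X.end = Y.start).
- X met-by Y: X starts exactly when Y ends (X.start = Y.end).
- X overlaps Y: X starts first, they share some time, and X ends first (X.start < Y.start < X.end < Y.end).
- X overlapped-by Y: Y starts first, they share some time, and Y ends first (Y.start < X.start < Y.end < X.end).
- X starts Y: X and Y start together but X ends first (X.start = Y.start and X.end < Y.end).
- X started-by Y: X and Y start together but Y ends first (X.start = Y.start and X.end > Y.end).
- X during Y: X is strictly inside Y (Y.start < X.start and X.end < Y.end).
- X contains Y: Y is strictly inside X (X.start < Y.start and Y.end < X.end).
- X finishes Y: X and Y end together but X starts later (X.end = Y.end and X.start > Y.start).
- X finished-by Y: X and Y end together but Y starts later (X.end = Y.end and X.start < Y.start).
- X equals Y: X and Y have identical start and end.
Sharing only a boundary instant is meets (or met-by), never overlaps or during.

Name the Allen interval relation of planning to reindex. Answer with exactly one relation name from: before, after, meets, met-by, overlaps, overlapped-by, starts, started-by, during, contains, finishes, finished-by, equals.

after

planning = [t=674, t=692]; reindex = [t=251, t=448].
Compare endpoints: planning.start > reindex.start, planning.start > reindex.end, planning.end > reindex.start, planning.end > reindex.end.
That pattern is 'after'.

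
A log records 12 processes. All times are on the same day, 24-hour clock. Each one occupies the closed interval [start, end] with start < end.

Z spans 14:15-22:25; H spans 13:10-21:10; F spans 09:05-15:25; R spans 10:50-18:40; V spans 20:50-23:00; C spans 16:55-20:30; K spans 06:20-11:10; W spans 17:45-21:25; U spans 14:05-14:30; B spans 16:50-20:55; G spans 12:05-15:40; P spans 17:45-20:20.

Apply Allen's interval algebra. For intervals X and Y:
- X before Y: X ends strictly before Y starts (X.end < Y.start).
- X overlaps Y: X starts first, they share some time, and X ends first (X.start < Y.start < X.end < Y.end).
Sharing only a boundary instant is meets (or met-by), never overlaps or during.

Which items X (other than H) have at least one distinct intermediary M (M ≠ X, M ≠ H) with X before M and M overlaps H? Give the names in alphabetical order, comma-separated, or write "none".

K

Target H = [13:10, 21:10].
Intermediaries M with M overlaps H: F, G, R.
Via F — items with X before F: none.
Via G — items with X before G: K.
Via R — items with X before R: none.
Union: K.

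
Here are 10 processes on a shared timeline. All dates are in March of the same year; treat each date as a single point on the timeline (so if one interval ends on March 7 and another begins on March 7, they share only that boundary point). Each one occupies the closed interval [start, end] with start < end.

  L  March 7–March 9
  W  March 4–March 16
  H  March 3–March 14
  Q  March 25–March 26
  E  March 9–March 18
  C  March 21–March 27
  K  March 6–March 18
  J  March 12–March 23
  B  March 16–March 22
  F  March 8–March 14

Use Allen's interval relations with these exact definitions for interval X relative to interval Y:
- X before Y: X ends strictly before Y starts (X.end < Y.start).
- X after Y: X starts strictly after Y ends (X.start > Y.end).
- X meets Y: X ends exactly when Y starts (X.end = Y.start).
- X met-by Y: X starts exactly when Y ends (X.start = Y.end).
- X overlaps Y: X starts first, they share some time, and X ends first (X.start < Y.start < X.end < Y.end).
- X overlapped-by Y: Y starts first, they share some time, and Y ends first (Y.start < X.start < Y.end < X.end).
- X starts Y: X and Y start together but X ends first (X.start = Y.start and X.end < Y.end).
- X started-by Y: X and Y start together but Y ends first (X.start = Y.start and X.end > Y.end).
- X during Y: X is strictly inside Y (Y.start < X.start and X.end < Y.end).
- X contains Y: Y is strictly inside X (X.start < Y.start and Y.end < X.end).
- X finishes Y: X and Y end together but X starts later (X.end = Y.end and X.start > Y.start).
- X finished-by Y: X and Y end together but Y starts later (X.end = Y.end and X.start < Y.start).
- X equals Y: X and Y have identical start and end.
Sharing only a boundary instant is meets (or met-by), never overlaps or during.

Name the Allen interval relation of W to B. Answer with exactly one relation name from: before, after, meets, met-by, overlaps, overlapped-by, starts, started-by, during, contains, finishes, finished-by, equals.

W = [March 4, March 16]; B = [March 16, March 22].
Compare endpoints: W.start < B.start, W.start < B.end, W.end = B.start, W.end < B.end.
That pattern is 'meets'.

meets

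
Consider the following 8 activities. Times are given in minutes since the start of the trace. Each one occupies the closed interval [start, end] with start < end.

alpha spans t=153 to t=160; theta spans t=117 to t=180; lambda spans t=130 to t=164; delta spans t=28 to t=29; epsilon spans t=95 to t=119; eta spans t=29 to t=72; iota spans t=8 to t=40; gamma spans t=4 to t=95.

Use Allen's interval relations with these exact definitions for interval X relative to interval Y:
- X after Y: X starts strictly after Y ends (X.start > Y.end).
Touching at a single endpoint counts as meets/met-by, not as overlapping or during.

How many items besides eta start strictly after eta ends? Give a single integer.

4

Target eta = [t=29, t=72].
alpha [t=153, t=160] → after → counts.
delta [t=28, t=29] → meets → no.
epsilon [t=95, t=119] → after → counts.
gamma [t=4, t=95] → contains → no.
iota [t=8, t=40] → overlaps → no.
lambda [t=130, t=164] → after → counts.
theta [t=117, t=180] → after → counts.
Total: 4.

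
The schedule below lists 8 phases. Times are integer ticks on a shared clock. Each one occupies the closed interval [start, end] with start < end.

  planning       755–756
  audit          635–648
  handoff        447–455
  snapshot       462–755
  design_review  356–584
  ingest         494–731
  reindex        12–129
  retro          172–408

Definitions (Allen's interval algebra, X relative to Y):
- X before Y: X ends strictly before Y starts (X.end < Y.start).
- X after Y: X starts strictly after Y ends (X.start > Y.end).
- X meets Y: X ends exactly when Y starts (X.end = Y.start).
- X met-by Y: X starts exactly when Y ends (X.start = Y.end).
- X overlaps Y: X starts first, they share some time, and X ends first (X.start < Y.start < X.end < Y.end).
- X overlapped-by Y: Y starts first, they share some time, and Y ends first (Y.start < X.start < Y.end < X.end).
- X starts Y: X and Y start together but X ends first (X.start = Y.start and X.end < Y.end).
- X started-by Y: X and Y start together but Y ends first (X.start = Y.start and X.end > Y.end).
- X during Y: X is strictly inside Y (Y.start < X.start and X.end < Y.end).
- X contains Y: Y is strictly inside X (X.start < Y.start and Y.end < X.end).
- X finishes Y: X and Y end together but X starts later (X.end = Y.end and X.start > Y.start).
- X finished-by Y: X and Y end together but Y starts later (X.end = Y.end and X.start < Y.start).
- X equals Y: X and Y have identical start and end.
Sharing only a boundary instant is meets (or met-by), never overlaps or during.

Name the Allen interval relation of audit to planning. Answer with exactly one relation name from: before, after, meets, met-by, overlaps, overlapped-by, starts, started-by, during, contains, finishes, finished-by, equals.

before

audit = [635, 648]; planning = [755, 756].
Compare endpoints: audit.start < planning.start, audit.start < planning.end, audit.end < planning.start, audit.end < planning.end.
That pattern is 'before'.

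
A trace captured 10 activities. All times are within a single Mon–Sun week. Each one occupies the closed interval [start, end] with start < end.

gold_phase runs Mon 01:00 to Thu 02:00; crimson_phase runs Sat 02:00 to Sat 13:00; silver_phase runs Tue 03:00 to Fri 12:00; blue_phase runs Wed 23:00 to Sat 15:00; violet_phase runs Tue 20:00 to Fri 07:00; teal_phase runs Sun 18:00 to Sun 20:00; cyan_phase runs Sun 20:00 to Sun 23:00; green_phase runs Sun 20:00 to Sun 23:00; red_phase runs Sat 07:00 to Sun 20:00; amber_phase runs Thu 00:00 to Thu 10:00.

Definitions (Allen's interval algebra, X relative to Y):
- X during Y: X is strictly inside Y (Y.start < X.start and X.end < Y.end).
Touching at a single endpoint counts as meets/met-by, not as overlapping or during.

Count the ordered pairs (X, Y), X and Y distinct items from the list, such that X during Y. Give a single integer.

5

Checking all 90 ordered pairs for relation 'during'; matching pairs in alphabetical order:
(amber_phase, blue_phase): amber_phase during blue_phase ✓
(amber_phase, silver_phase): amber_phase during silver_phase ✓
(amber_phase, violet_phase): amber_phase during violet_phase ✓
(crimson_phase, blue_phase): crimson_phase during blue_phase ✓
(violet_phase, silver_phase): violet_phase during silver_phase ✓
Count: 5.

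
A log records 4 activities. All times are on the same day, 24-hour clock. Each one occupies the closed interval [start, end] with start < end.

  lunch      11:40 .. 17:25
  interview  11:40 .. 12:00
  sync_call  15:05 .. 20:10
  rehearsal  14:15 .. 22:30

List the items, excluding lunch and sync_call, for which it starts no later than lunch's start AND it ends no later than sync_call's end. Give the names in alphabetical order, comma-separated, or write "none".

Conditions: its start is no later than lunch's start (X.start <= 11:40) AND its end is no later than sync_call's end (X.end <= 20:10).
interview: start 11:40 <= 11:40? ✓; end 12:00 <= 20:10? ✓ → yes.
rehearsal: start 14:15 <= 11:40? ✗; end 22:30 <= 20:10? ✗ → no.
Result: interview.

interview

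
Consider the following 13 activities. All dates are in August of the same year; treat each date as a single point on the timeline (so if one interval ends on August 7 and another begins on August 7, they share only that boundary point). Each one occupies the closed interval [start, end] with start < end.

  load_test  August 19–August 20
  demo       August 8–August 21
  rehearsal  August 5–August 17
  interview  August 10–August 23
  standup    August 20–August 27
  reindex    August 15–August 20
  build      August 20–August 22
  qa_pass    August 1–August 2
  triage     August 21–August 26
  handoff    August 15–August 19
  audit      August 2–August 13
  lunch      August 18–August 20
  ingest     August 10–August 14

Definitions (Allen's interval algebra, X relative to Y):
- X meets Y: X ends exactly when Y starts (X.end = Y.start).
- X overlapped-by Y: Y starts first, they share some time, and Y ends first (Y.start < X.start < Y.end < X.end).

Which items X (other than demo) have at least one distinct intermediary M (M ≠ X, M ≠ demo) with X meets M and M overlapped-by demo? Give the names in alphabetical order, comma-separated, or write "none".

load_test, lunch, reindex

Target demo = [August 8, August 21].
Intermediaries M with M overlapped-by demo: build, interview, standup.
Via build — items with X meets build: load_test, lunch, reindex.
Via interview — items with X meets interview: none.
Via standup — items with X meets standup: load_test, lunch, reindex.
Union: load_test, lunch, reindex.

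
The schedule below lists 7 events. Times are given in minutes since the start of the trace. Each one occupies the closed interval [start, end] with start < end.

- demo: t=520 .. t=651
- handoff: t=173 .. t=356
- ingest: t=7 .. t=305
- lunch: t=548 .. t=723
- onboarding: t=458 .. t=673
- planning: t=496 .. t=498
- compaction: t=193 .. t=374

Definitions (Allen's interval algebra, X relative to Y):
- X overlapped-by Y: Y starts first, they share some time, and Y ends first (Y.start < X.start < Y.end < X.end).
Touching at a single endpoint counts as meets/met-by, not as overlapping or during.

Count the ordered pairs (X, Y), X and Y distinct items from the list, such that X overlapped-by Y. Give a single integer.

Checking all 42 ordered pairs for relation 'overlapped-by'; matching pairs in alphabetical order:
(compaction, handoff): compaction overlapped-by handoff ✓
(compaction, ingest): compaction overlapped-by ingest ✓
(handoff, ingest): handoff overlapped-by ingest ✓
(lunch, demo): lunch overlapped-by demo ✓
(lunch, onboarding): lunch overlapped-by onboarding ✓
Count: 5.

5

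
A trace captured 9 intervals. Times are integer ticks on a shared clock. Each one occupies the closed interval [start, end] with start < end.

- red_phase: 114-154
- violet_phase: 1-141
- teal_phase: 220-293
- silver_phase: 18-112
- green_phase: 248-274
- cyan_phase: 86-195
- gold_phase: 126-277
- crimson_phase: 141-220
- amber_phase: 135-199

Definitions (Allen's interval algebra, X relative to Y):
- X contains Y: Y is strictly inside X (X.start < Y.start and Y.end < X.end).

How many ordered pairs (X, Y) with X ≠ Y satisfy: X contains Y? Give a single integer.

Checking all 72 ordered pairs for relation 'contains'; matching pairs in alphabetical order:
(cyan_phase, red_phase): cyan_phase contains red_phase ✓
(gold_phase, amber_phase): gold_phase contains amber_phase ✓
(gold_phase, crimson_phase): gold_phase contains crimson_phase ✓
(gold_phase, green_phase): gold_phase contains green_phase ✓
(teal_phase, green_phase): teal_phase contains green_phase ✓
(violet_phase, silver_phase): violet_phase contains silver_phase ✓
Count: 6.

6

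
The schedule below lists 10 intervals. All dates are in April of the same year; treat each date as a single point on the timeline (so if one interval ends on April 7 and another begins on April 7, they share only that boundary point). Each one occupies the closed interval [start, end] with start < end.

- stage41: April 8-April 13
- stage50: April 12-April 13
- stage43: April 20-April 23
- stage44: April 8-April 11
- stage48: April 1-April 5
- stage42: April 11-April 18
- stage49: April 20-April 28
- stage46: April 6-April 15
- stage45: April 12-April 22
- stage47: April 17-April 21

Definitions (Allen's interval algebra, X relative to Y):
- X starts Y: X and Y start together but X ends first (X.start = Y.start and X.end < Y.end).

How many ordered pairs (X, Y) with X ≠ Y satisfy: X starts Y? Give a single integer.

Checking all 90 ordered pairs for relation 'starts'; matching pairs in alphabetical order:
(stage43, stage49): stage43 starts stage49 ✓
(stage44, stage41): stage44 starts stage41 ✓
(stage50, stage45): stage50 starts stage45 ✓
Count: 3.

3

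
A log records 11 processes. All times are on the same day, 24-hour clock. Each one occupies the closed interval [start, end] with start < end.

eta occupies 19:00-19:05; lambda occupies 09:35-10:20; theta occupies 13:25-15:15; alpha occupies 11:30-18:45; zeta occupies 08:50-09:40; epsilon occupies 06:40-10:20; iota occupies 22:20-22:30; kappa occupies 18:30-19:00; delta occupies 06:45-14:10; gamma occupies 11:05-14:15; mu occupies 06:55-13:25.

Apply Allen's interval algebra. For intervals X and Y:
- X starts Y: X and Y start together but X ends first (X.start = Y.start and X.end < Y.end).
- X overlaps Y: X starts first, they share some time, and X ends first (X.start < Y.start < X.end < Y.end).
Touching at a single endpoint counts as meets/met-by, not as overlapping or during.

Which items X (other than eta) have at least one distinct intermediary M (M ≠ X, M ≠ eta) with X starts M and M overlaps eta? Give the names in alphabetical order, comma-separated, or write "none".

none

Target eta = [19:00, 19:05].
Intermediaries M with M overlaps eta: none.
Union: none.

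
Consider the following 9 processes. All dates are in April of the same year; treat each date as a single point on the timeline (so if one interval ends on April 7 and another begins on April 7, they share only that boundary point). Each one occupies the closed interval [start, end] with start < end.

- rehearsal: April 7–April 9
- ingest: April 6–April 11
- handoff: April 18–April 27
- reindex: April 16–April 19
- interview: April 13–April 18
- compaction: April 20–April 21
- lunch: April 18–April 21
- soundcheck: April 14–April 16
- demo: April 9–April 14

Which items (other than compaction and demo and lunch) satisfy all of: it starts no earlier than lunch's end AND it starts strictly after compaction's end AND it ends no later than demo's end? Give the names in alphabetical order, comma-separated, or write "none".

Conditions: its start is no earlier than lunch's end (X.start >= April 21) AND its start is strictly after compaction's end (X.start > April 21) AND its end is no later than demo's end (X.end <= April 14).
handoff: start April 18 >= April 21? ✗; start April 18 > April 21? ✗; end April 27 <= April 14? ✗ → no.
ingest: start April 6 >= April 21? ✗; start April 6 > April 21? ✗; end April 11 <= April 14? ✓ → no.
interview: start April 13 >= April 21? ✗; start April 13 > April 21? ✗; end April 18 <= April 14? ✗ → no.
rehearsal: start April 7 >= April 21? ✗; start April 7 > April 21? ✗; end April 9 <= April 14? ✓ → no.
reindex: start April 16 >= April 21? ✗; start April 16 > April 21? ✗; end April 19 <= April 14? ✗ → no.
soundcheck: start April 14 >= April 21? ✗; start April 14 > April 21? ✗; end April 16 <= April 14? ✗ → no.
Result: none.

none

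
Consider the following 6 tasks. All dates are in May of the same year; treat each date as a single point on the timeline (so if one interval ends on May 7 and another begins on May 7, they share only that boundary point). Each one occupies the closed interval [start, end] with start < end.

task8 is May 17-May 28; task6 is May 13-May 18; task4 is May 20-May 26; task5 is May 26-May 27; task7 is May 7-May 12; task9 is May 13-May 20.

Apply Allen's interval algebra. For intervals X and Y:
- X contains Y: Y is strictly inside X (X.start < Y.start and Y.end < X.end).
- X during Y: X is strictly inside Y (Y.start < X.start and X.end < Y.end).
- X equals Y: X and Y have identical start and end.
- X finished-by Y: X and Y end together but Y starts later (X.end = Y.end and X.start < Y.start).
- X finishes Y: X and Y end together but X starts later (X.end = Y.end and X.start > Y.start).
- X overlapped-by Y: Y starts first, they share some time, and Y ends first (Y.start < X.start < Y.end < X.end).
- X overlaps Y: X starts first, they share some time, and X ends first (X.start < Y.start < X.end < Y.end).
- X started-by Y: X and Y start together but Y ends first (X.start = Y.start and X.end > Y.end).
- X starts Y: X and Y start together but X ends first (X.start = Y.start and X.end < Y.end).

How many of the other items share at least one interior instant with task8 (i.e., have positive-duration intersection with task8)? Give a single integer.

4

Target task8 = [May 17, May 28].
task4 [May 20, May 26] → during → counts.
task5 [May 26, May 27] → during → counts.
task6 [May 13, May 18] → overlaps → counts.
task7 [May 7, May 12] → before → no.
task9 [May 13, May 20] → overlaps → counts.
Total: 4.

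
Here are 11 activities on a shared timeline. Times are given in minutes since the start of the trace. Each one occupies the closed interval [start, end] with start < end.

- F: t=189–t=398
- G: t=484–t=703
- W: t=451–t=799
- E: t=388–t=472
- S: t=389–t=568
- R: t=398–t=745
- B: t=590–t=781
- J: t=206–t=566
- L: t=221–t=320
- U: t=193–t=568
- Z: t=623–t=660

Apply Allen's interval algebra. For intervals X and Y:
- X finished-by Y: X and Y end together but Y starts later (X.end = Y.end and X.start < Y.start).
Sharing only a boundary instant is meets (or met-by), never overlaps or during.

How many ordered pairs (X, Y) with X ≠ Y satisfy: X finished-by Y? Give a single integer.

1

Checking all 110 ordered pairs for relation 'finished-by'; matching pairs in alphabetical order:
(U, S): U finished-by S ✓
Count: 1.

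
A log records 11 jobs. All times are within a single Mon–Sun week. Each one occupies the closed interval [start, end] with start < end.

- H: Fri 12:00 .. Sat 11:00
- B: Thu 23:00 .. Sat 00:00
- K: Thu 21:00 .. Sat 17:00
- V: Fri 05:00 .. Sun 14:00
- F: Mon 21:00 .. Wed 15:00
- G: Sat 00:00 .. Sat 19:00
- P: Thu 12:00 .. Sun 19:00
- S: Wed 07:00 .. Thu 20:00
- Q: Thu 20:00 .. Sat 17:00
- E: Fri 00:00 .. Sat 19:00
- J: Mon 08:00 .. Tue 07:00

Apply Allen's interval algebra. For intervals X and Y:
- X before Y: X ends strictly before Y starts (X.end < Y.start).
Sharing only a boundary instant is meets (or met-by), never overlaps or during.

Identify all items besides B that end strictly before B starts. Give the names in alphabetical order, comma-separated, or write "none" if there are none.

F, J, S

Target B = [Thu 23:00, Sat 00:00].
E [Fri 00:00, Sat 19:00] → overlapped-by → no.
F [Mon 21:00, Wed 15:00] → before → yes.
G [Sat 00:00, Sat 19:00] → met-by → no.
H [Fri 12:00, Sat 11:00] → overlapped-by → no.
J [Mon 08:00, Tue 07:00] → before → yes.
K [Thu 21:00, Sat 17:00] → contains → no.
P [Thu 12:00, Sun 19:00] → contains → no.
Q [Thu 20:00, Sat 17:00] → contains → no.
S [Wed 07:00, Thu 20:00] → before → yes.
V [Fri 05:00, Sun 14:00] → overlapped-by → no.
Result: F, J, S.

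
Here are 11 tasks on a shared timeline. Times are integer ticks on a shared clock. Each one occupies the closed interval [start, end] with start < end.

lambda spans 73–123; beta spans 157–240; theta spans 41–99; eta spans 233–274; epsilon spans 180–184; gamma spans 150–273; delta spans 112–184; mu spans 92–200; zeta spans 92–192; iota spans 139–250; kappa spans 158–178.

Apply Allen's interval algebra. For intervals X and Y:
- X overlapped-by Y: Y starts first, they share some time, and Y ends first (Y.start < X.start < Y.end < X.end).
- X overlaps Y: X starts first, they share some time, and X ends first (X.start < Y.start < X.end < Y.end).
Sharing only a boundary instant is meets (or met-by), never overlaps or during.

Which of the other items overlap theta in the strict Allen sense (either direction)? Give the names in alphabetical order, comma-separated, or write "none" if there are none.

lambda, mu, zeta

Target theta = [41, 99].
beta [157, 240] → after → no.
delta [112, 184] → after → no.
epsilon [180, 184] → after → no.
eta [233, 274] → after → no.
gamma [150, 273] → after → no.
iota [139, 250] → after → no.
kappa [158, 178] → after → no.
lambda [73, 123] → overlapped-by → yes.
mu [92, 200] → overlapped-by → yes.
zeta [92, 192] → overlapped-by → yes.
Result: lambda, mu, zeta.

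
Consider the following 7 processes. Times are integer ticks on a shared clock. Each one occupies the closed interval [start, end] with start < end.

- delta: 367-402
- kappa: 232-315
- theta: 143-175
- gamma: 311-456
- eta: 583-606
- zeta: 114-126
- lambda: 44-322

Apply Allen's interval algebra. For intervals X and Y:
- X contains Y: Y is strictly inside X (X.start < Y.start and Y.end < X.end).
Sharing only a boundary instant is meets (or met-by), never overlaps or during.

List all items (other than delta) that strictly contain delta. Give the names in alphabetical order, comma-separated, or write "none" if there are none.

gamma

Target delta = [367, 402].
eta [583, 606] → after → no.
gamma [311, 456] → contains → yes.
kappa [232, 315] → before → no.
lambda [44, 322] → before → no.
theta [143, 175] → before → no.
zeta [114, 126] → before → no.
Result: gamma.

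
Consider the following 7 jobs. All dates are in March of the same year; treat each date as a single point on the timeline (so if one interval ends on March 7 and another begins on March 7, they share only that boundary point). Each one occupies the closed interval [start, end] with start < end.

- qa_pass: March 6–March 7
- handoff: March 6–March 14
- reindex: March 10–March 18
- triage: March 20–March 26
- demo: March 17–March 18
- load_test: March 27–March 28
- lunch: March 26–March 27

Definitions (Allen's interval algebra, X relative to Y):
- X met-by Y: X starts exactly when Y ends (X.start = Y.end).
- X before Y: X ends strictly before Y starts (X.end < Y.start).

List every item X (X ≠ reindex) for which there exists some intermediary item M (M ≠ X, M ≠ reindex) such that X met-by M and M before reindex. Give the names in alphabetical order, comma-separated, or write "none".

none

Target reindex = [March 10, March 18].
Intermediaries M with M before reindex: qa_pass.
Via qa_pass — items with X met-by qa_pass: none.
Union: none.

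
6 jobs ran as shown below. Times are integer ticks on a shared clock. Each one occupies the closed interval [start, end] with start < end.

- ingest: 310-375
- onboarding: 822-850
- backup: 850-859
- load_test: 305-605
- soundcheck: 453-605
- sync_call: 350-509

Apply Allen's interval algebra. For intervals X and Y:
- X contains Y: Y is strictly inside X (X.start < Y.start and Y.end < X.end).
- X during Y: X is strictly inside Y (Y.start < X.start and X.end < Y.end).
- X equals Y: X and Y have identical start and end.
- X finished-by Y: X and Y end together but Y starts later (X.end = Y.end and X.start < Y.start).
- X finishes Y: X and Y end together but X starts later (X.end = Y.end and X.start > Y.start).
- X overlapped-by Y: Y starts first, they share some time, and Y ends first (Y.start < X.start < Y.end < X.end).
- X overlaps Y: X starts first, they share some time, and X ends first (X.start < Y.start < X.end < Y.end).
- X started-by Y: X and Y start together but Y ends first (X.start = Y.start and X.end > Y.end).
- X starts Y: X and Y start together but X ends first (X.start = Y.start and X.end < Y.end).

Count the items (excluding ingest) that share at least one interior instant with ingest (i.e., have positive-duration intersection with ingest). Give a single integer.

2

Target ingest = [310, 375].
backup [850, 859] → after → no.
load_test [305, 605] → contains → counts.
onboarding [822, 850] → after → no.
soundcheck [453, 605] → after → no.
sync_call [350, 509] → overlapped-by → counts.
Total: 2.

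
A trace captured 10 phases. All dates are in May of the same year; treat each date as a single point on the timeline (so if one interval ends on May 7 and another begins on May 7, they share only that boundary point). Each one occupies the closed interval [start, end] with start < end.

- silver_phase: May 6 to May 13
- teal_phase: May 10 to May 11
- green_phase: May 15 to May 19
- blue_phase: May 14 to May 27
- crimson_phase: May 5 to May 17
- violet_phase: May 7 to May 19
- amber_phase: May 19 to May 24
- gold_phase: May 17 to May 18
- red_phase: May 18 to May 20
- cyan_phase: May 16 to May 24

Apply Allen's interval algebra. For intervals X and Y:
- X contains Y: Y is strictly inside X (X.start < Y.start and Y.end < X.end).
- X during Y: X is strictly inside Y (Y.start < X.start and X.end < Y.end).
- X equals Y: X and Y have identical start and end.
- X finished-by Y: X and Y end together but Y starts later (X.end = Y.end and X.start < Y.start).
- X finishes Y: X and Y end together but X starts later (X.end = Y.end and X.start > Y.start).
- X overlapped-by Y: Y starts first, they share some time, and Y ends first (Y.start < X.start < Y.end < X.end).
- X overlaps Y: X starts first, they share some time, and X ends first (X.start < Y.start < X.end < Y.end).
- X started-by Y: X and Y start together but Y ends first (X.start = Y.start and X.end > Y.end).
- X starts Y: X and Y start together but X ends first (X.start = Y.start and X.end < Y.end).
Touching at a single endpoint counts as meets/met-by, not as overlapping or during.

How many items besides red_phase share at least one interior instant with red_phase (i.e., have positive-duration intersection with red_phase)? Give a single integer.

5

Target red_phase = [May 18, May 20].
amber_phase [May 19, May 24] → overlapped-by → counts.
blue_phase [May 14, May 27] → contains → counts.
crimson_phase [May 5, May 17] → before → no.
cyan_phase [May 16, May 24] → contains → counts.
gold_phase [May 17, May 18] → meets → no.
green_phase [May 15, May 19] → overlaps → counts.
silver_phase [May 6, May 13] → before → no.
teal_phase [May 10, May 11] → before → no.
violet_phase [May 7, May 19] → overlaps → counts.
Total: 5.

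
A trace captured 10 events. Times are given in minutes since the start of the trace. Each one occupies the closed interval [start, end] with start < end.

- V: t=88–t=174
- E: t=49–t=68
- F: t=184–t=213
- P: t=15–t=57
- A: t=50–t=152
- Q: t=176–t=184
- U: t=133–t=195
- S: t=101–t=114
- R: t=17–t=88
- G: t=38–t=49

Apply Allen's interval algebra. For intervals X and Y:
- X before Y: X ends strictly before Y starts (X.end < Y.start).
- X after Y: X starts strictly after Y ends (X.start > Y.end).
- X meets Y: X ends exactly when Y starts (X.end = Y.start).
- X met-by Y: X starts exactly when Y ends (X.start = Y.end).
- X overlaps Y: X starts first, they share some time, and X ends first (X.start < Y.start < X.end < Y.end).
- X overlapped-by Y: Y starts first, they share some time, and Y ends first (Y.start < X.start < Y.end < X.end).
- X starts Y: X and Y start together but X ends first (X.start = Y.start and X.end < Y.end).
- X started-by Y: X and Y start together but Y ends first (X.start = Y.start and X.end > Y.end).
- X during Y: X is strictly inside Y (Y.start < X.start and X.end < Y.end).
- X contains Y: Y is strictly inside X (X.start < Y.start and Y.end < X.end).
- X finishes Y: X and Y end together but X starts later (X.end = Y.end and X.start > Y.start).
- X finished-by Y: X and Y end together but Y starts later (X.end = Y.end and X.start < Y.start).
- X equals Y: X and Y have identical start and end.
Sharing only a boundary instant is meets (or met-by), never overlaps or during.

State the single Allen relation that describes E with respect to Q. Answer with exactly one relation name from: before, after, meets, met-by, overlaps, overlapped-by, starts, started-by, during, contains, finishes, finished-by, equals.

before

E = [t=49, t=68]; Q = [t=176, t=184].
Compare endpoints: E.start < Q.start, E.start < Q.end, E.end < Q.start, E.end < Q.end.
That pattern is 'before'.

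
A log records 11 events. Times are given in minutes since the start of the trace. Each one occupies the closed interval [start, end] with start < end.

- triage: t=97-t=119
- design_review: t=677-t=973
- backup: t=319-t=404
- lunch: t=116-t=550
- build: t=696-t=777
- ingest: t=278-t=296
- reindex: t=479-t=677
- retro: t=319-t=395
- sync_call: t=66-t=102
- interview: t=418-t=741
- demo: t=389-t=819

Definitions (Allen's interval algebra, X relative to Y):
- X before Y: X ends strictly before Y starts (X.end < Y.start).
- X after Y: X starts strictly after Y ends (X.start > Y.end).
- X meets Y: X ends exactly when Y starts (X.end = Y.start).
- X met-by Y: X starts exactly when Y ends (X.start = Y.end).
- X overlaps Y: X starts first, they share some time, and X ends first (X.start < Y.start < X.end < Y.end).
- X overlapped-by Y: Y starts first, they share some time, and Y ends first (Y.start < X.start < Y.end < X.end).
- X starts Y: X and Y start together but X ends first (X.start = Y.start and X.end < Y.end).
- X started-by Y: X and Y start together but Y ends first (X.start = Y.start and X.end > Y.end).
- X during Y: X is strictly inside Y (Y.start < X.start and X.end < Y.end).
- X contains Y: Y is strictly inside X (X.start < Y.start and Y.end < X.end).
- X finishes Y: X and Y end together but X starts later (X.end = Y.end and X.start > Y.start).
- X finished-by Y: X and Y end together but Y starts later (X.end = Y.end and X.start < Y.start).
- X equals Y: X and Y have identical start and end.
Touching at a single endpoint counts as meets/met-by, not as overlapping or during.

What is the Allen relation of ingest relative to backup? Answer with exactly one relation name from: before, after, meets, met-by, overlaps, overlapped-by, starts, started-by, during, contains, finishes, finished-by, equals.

before

ingest = [t=278, t=296]; backup = [t=319, t=404].
Compare endpoints: ingest.start < backup.start, ingest.start < backup.end, ingest.end < backup.start, ingest.end < backup.end.
That pattern is 'before'.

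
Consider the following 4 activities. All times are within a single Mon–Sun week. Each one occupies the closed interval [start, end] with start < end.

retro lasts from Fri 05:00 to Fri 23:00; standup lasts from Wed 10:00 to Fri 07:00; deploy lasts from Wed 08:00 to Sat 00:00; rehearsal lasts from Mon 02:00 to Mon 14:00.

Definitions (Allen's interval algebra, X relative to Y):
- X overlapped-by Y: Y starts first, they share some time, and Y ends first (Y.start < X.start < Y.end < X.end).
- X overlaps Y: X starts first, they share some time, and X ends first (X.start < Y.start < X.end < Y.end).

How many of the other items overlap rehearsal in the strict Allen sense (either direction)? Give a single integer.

Target rehearsal = [Mon 02:00, Mon 14:00].
deploy [Wed 08:00, Sat 00:00] → after → no.
retro [Fri 05:00, Fri 23:00] → after → no.
standup [Wed 10:00, Fri 07:00] → after → no.
Total: 0.

0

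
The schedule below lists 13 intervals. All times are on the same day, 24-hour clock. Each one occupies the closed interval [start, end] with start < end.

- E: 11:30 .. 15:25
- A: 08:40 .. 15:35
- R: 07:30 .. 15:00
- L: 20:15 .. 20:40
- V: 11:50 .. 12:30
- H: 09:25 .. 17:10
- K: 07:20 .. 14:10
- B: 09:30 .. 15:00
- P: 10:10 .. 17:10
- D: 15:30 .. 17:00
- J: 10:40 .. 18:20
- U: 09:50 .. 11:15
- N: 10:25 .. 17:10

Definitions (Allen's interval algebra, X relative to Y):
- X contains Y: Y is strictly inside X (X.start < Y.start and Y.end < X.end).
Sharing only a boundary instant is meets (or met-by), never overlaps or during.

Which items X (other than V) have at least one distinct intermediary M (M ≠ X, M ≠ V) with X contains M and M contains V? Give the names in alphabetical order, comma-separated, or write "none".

Target V = [11:50, 12:30].
Intermediaries M with M contains V: A, B, E, H, J, K, N, P, R.
Via A — items with X contains A: none.
Via B — items with X contains B: A, H.
Via E — items with X contains E: A, H, J, N, P.
Via H — items with X contains H: none.
Via J — items with X contains J: none.
Via K — items with X contains K: none.
Via N — items with X contains N: none.
Via P — items with X contains P: none.
Via R — items with X contains R: none.
Union: A, H, J, N, P.

A, H, J, N, P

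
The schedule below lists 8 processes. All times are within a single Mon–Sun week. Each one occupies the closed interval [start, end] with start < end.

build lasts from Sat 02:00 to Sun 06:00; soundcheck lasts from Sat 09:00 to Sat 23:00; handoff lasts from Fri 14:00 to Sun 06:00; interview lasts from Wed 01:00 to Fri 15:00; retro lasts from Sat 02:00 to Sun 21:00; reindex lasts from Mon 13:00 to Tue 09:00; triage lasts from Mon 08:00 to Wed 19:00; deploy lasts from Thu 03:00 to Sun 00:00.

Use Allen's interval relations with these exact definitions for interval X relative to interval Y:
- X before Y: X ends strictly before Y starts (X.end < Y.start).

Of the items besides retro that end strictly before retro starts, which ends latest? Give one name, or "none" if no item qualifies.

Target retro = [Sat 02:00, Sun 21:00].
build [Sat 02:00, Sun 06:00] → starts → excluded.
deploy [Thu 03:00, Sun 00:00] → overlaps → excluded.
handoff [Fri 14:00, Sun 06:00] → overlaps → excluded.
interview [Wed 01:00, Fri 15:00] → before → candidate.
reindex [Mon 13:00, Tue 09:00] → before → candidate.
soundcheck [Sat 09:00, Sat 23:00] → during → excluded.
triage [Mon 08:00, Wed 19:00] → before → candidate.
Among candidates, latest end is Fri 15:00 → interview.

interview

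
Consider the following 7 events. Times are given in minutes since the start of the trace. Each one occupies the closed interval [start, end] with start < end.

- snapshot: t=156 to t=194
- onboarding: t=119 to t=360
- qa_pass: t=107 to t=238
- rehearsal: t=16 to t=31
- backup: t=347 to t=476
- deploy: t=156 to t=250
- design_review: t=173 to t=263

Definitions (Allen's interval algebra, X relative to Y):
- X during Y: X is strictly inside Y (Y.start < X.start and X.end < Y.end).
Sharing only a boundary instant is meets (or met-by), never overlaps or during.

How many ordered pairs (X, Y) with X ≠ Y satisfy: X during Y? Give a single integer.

4

Checking all 42 ordered pairs for relation 'during'; matching pairs in alphabetical order:
(deploy, onboarding): deploy during onboarding ✓
(design_review, onboarding): design_review during onboarding ✓
(snapshot, onboarding): snapshot during onboarding ✓
(snapshot, qa_pass): snapshot during qa_pass ✓
Count: 4.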